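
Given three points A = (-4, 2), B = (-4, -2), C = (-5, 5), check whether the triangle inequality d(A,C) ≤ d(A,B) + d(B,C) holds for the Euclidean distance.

d(A,B) = √(0² + 4²) = √16 = 4, d(B,C) = √(1² + 7²) = √50 ≈ 7.0711, d(A,C) = √(1² + 3²) = √10 ≈ 3.1623.
d(A,C) ≈ 3.1623 ≤ 4 + 7.0711 = 11.0711. Triangle inequality is satisfied.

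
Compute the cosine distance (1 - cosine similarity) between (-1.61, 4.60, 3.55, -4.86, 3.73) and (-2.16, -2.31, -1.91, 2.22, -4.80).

With u = (-1.61, 4.60, 3.55, -4.86, 3.73), v = (-2.16, -2.31, -1.91, 2.22, -4.80):
u·v = (-1.61)·(-2.16) + 4.6·(-2.31) + 3.55·(-1.91) + (-4.86)·2.22 + 3.73·(-4.8) = 3.4776 + (-10.626) + (-6.7805) + (-10.7892) + (-17.904) = -42.6221.
|u| = √((-1.61)² + 4.6² + 3.55² + (-4.86)² + 3.73²) = √(2.5921 + 21.16 + 12.6025 + 23.6196 + 13.9129) = √73.8871, |v| = √((-2.16)² + (-2.31)² + (-1.91)² + 2.22² + (-4.8)²) = √(4.6656 + 5.3361 + 3.6481 + 4.9284 + 23.04) = √41.6182.
cos θ = (u·v)/(|u||v|) = -42.6221/(√73.8871·√41.6182) ≈ -0.7686
Cosine distance = 1 - cos θ ≈ 1 - (-0.7686) = 1.7686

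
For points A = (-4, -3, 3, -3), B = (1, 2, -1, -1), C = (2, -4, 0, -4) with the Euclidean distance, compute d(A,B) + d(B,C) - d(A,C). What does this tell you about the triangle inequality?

d(A,B) = √(5² + 5² + 4² + 2²) = √70 ≈ 8.3666, d(B,C) = √(1² + 6² + 1² + 3²) = √47 ≈ 6.8557, d(A,C) = √(6² + 1² + 3² + 1²) = √47 ≈ 6.8557.
d(A,B) + d(B,C) - d(A,C) = 8.3666 + 6.8557 - 6.8557 = 15.2223 - 6.8557 = 8.3666 (to 4 decimal places). This is ≥ 0, so the triangle inequality holds for these points.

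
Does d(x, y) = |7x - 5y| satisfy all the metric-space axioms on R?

No. d fails symmetry: d(2, 4) = |7·2 - 5·4| = |-6| = 6, but d(4, 2) = |7·4 - 5·2| = |18| = 18. Since 6 ≠ 18, d(x,y) ≠ d(y,x) in general.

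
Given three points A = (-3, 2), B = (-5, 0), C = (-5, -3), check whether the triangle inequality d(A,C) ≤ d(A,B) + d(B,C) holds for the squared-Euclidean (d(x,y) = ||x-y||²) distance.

d(A,B) = 2² + 2² = 8, d(B,C) = 0² + 3² = 9, d(A,C) = 2² + 5² = 29.
d(A,C) = 29 > 8 + 9 = 17. Triangle inequality is VIOLATED. (Squared-Euclidean is not a metric — this is a counterexample.)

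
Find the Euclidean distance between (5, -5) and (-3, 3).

√(Σ(x_i - y_i)²) = √((5 - (-3))² + (-5 - 3)²)
= √(8² + (-8)²) = √(64 + 64) = √128 ≈ 11.3137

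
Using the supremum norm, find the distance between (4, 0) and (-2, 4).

max(|x_i - y_i|) = max(|4 - (-2)|, |0 - 4|) = max(6, 4) = 6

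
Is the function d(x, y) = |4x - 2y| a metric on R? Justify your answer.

No. d fails symmetry: d(7, 1) = |4·7 - 2·1| = |26| = 26, but d(1, 7) = |4·1 - 2·7| = |-10| = 10. Since 26 ≠ 10, d(x,y) ≠ d(y,x) in general.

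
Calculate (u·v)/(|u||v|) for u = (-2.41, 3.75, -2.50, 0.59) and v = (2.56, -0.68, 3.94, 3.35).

With u = (-2.41, 3.75, -2.50, 0.59), v = (2.56, -0.68, 3.94, 3.35):
u·v = (-2.41)·2.56 + 3.75·(-0.68) + (-2.5)·3.94 + 0.59·3.35 = (-6.1696) + (-2.55) + (-9.85) + 1.9765 = -16.5931.
|u| = √((-2.41)² + 3.75² + (-2.5)² + 0.59²) = √(5.8081 + 14.0625 + 6.25 + 0.3481) = √26.4687, |v| = √(2.56² + (-0.68)² + 3.94² + 3.35²) = √(6.5536 + 0.4624 + 15.5236 + 11.2225) = √33.7621.
cos θ = (u·v)/(|u||v|) = -16.5931/(√26.4687·√33.7621) ≈ -0.5551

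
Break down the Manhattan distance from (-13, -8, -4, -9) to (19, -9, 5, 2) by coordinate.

Σ|x_i - y_i| = |-13 - 19| + |-8 - (-9)| + |-4 - 5| + |-9 - 2| = 32 + 1 + 9 + 11 = 53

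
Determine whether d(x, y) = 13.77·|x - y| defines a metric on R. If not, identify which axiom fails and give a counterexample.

Yes. Since |x - y| is a metric on R and 13.77 > 0, the positive scalar multiple 13.77·|x - y| is also a metric: scaling by a positive constant preserves non-negativity, identity (d=0 ⟺ |x-y|=0 ⟺ x=y), symmetry, and the triangle inequality.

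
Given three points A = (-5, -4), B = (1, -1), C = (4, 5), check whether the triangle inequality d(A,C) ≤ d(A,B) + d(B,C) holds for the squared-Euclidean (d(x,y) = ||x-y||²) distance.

d(A,B) = 6² + 3² = 45, d(B,C) = 3² + 6² = 45, d(A,C) = 9² + 9² = 162.
d(A,C) = 162 > 45 + 45 = 90. Triangle inequality is VIOLATED. (Squared-Euclidean is not a metric — this is a counterexample.)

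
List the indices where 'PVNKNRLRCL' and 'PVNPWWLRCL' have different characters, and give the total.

Differing positions: 4, 5, 6. Hamming distance = 3.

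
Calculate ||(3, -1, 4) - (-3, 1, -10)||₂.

√(Σ(x_i - y_i)²) = √((3 - (-3))² + (-1 - 1)² + (4 - (-10))²)
= √(6² + (-2)² + 14²) = √(36 + 4 + 196) = √236 ≈ 15.3623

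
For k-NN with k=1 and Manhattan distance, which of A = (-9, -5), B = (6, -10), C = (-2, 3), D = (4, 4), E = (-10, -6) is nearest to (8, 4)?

Distances: d(A) = 26, d(B) = 16, d(C) = 11, d(D) = 4, d(E) = 28. Nearest: D = (4, 4) with distance 4.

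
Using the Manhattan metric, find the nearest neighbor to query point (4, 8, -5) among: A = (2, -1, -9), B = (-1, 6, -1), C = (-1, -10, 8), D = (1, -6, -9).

Distances: d(A) = 15, d(B) = 11, d(C) = 36, d(D) = 21. Nearest: B = (-1, 6, -1) with distance 11.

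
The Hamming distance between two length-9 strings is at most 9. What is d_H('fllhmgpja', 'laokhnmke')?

Differing positions: 1, 2, 3, 4, 5, 6, 7, 8, 9. Hamming distance = 9. The maximum possible Hamming distance for length-9 strings is 9, so d_H/9 = 9/9 = 1.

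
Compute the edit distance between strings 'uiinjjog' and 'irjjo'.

Let D[i][j] be the edit distance between the first i characters of 'uiinjjog' and the first j characters of 'irjjo', with D[i][0] = i, D[0][j] = j, and D[i][j] = D[i-1][j-1] if the characters match, else 1 + min(D[i-1][j], D[i][j-1], D[i-1][j-1]). Filling the table (rows: prefixes of 'uiinjjog', columns: prefixes of 'irjjo'):
     ε  i  r  j  j  o
  ε  0  1  2  3  4  5
  u  1  1  2  3  4  5
  i  2  1  2  3  4  5
  i  3  2  2  3  4  5
  n  4  3  3  3  4  5
  j  5  4  4  3  3  4
  j  6  5  5  4  3  4
  o  7  6  6  5  4  3
  g  8  7  7  6  5  4
The bottom-right entry gives D[8][5] = 4, so no sequence of fewer than 4 edits works. Backtracking through the table gives one optimal edit sequence (4 edits):
  uiinjjog → iinjjog (del u @1)
  iinjjog → injjog (del i @1)
  injjog → irjjog (sub n→r @2)
  irjjog → irjjo (del g @6)
Edit distance = 4.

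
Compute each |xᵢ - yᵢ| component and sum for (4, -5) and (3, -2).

Σ|x_i - y_i| = |4 - 3| + |-5 - (-2)| = 1 + 3 = 4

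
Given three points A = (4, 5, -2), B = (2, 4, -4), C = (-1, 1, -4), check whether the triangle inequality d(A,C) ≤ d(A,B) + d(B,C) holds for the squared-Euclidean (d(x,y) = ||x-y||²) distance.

d(A,B) = 2² + 1² + 2² = 9, d(B,C) = 3² + 3² + 0² = 18, d(A,C) = 5² + 4² + 2² = 45.
d(A,C) = 45 > 9 + 18 = 27. Triangle inequality is VIOLATED. (Squared-Euclidean is not a metric — this is a counterexample.)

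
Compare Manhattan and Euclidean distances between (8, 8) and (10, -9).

L1 = |8 - 10| + |8 - (-9)| = 2 + 17 = 19
L2 = √(2² + 17²) = √293 ≈ 17.1172
L1 ≥ L2 always (equality iff movement is along one axis); L1 > L2 here.
Ratio L1/L2 = 19/√293 ≈ 1.11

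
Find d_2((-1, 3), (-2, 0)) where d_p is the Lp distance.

(Σ|x_i - y_i|^2)^(1/2) = (|-1 - (-2)|^2 + |3 - 0|^2)^(1/2)
= (1^2 + 3^2)^(1/2) = (1 + 9)^(1/2) = (10)^(1/2) ≈ 3.1623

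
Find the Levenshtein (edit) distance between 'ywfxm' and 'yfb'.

Let D[i][j] be the edit distance between the first i characters of 'ywfxm' and the first j characters of 'yfb', with D[i][0] = i, D[0][j] = j, and D[i][j] = D[i-1][j-1] if the characters match, else 1 + min(D[i-1][j], D[i][j-1], D[i-1][j-1]). Filling the table (rows: prefixes of 'ywfxm', columns: prefixes of 'yfb'):
     ε  y  f  b
  ε  0  1  2  3
  y  1  0  1  2
  w  2  1  1  2
  f  3  2  1  2
  x  4  3  2  2
  m  5  4  3  3
The bottom-right entry gives D[5][3] = 3, so no sequence of fewer than 3 edits works. Backtracking through the table gives one optimal edit sequence (3 edits):
  ywfxm → yfxm (del w @2)
  yfxm → yfm (del x @3)
  yfm → yfb (sub m→b @3)
Edit distance = 3.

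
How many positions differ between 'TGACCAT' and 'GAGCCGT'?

Differing positions: 1, 2, 3, 6. Hamming distance = 4.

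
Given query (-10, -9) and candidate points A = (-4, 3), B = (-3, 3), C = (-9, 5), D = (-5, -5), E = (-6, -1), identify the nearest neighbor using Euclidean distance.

Distances: d(A) ≈ 13.4164, d(B) ≈ 13.8924, d(C) ≈ 14.0357, d(D) ≈ 6.4031, d(E) ≈ 8.9443. Nearest: D = (-5, -5) with distance 6.4031.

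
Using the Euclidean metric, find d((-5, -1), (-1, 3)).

√(Σ(x_i - y_i)²) = √((-5 - (-1))² + (-1 - 3)²)
= √((-4)² + (-4)²) = √(16 + 16) = √32 ≈ 5.6569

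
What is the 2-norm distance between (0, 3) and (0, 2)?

(Σ|x_i - y_i|^2)^(1/2) = (|0 - 0|^2 + |3 - 2|^2)^(1/2)
= (0^2 + 1^2)^(1/2) = (0 + 1)^(1/2) = (1)^(1/2) = 1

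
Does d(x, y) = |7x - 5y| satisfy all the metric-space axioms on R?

No. d fails symmetry: d(3, 9) = |7·3 - 5·9| = |-24| = 24, but d(9, 3) = |7·9 - 5·3| = |48| = 48. Since 24 ≠ 48, d(x,y) ≠ d(y,x) in general.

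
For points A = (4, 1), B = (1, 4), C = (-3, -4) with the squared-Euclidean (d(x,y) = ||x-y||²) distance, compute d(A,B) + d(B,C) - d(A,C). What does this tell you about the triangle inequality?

d(A,B) = 3² + 3² = 18, d(B,C) = 4² + 8² = 80, d(A,C) = 7² + 5² = 74.
d(A,B) + d(B,C) - d(A,C) = 18 + 80 - 74 = 98 - 74 = 24. This is ≥ 0, so the triangle inequality holds for these points.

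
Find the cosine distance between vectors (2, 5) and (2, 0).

With u = (2, 5), v = (2, 0):
u·v = 2·2 + 5·0 = 4 + 0 = 4.
|u| = √(2² + 5²) = √29, |v| = √(2² + 0²) = √4, so |u||v| = √(29·4) = √116.
cos θ = (u·v)/(|u||v|) = 4/√116 ≈ 0.3714
Cosine distance = 1 - cos θ ≈ 1 - 0.3714 = 0.6286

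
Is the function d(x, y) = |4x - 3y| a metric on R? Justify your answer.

No. d fails symmetry: d(5, 9) = |4·5 - 3·9| = |-7| = 7, but d(9, 5) = |4·9 - 3·5| = |21| = 21. Since 7 ≠ 21, d(x,y) ≠ d(y,x) in general.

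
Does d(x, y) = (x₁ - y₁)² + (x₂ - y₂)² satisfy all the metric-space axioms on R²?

No. The squared Euclidean distance fails the triangle inequality. Counterexample: x = (0, 0), y = (2, 3), z = (4, 6). d(x,z) = 4² + 6² = 52, but d(x,y) + d(y,z) = (2² + 3²) + (2² + 3²) = 13 + 13 = 26. Since 52 > 26, the triangle inequality is violated. (Note: √d, the ordinary Euclidean distance, IS a metric.)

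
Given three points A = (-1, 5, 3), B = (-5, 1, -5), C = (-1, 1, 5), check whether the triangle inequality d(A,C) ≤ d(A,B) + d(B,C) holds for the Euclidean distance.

d(A,B) = √(4² + 4² + 8²) = √96 ≈ 9.798, d(B,C) = √(4² + 0² + 10²) = √116 ≈ 10.7703, d(A,C) = √(0² + 4² + 2²) = √20 ≈ 4.4721.
d(A,C) ≈ 4.4721 ≤ 9.798 + 10.7703 = 20.5683. Triangle inequality is satisfied.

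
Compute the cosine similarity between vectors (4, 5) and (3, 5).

With u = (4, 5), v = (3, 5):
u·v = 4·3 + 5·5 = 12 + 25 = 37.
|u| = √(4² + 5²) = √41, |v| = √(3² + 5²) = √34, so |u||v| = √(41·34) = √1394.
cos θ = (u·v)/(|u||v|) = 37/√1394 ≈ 0.991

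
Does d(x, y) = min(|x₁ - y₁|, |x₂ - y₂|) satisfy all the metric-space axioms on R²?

No. d fails identity of indiscernibles: take x = (-1, 0) and y = (-1, 4). Then d(x,y) = min(|-1 - (-1)|, |0 - 4|) = min(0, 4) = 0, yet x ≠ y.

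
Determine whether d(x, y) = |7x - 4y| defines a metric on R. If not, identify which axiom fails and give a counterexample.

No. d fails symmetry: d(6, 8) = |7·6 - 4·8| = |10| = 10, but d(8, 6) = |7·8 - 4·6| = |32| = 32. Since 10 ≠ 32, d(x,y) ≠ d(y,x) in general.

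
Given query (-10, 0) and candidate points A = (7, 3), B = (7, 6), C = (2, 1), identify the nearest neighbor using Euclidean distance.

Distances: d(A) ≈ 17.2627, d(B) ≈ 18.0278, d(C) ≈ 12.0416. Nearest: C = (2, 1) with distance 12.0416.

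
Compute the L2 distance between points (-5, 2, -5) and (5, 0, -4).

(Σ|x_i - y_i|^2)^(1/2) = (|-5 - 5|^2 + |2 - 0|^2 + |-5 - (-4)|^2)^(1/2)
= (10^2 + 2^2 + 1^2)^(1/2) = (100 + 4 + 1)^(1/2) = (105)^(1/2) ≈ 10.247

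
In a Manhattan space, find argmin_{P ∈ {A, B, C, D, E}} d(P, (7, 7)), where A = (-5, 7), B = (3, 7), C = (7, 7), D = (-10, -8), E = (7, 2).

Distances: d(A) = 12, d(B) = 4, d(C) = 0, d(D) = 32, d(E) = 5. Nearest: C = (7, 7) with distance 0.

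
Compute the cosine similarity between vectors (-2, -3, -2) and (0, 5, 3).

With u = (-2, -3, -2), v = (0, 5, 3):
u·v = (-2)·0 + (-3)·5 + (-2)·3 = 0 + (-15) + (-6) = -21.
|u| = √((-2)² + (-3)² + (-2)²) = √17, |v| = √(0² + 5² + 3²) = √34, so |u||v| = √(17·34) = √578.
cos θ = (u·v)/(|u||v|) = -21/√578 ≈ -0.8735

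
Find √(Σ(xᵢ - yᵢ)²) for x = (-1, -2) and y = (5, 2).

√(Σ(x_i - y_i)²) = √((-1 - 5)² + (-2 - 2)²)
= √((-6)² + (-4)²) = √(36 + 16) = √52 ≈ 7.2111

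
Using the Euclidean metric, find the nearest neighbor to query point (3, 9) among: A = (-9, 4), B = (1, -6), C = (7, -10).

Distances: d(A) = 13, d(B) ≈ 15.1327, d(C) ≈ 19.4165. Nearest: A = (-9, 4) with distance 13.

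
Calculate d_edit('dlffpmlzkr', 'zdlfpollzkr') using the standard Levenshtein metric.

Let D[i][j] be the edit distance between the first i characters of 'dlffpmlzkr' and the first j characters of 'zdlfpollzkr', with D[i][0] = i, D[0][j] = j, and D[i][j] = D[i-1][j-1] if the characters match, else 1 + min(D[i-1][j], D[i][j-1], D[i-1][j-1]). Filling the table (rows: prefixes of 'dlffpmlzkr', columns: prefixes of 'zdlfpollzkr'):
     ε  z  d  l  f  p  o  l  l  z  k  r
  ε  0  1  2  3  4  5  6  7  8  9 10 11
  d  1  1  1  2  3  4  5  6  7  8  9 10
  l  2  2  2  1  2  3  4  5  6  7  8  9
  f  3  3  3  2  1  2  3  4  5  6  7  8
  f  4  4  4  3  2  2  3  4  5  6  7  8
  p  5  5  5  4  3  2  3  4  5  6  7  8
  m  6  6  6  5  4  3  3  4  5  6  7  8
  l  7  7  7  6  5  4  4  3  4  5  6  7
  z  8  7  8  7  6  5  5  4  4  4  5  6
  k  9  8  8  8  7  6  6  5  5  5  4  5
  r 10  9  9  9  8  7  7  6  6  6  5  4
The bottom-right entry gives D[10][11] = 4, so no sequence of fewer than 4 edits works. Backtracking through the table gives one optimal edit sequence (4 edits):
  dlffpmlzkr → zdlffpmlzkr (ins z @1)
  zdlffpmlzkr → zdlfppmlzkr (sub f→p @5)
  zdlfppmlzkr → zdlfpomlzkr (sub p→o @6)
  zdlfpomlzkr → zdlfpollzkr (sub m→l @7)
Edit distance = 4.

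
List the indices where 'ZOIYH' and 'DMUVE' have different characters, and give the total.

Differing positions: 1, 2, 3, 4, 5. Hamming distance = 5.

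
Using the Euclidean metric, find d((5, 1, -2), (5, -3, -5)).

√(Σ(x_i - y_i)²) = √((5 - 5)² + (1 - (-3))² + (-2 - (-5))²)
= √(0² + 4² + 3²) = √(0 + 16 + 9) = √25 = 5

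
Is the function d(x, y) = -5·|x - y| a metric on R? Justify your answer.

No. With c = -5 < 0, d fails non-negativity: d(9, 11) = -5·|9 - 11| = -5·2 = -10 < 0.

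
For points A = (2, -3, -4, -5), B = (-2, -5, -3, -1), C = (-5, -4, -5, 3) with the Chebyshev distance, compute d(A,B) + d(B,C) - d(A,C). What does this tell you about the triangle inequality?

d(A,B) = max(4, 2, 1, 4) = 4, d(B,C) = max(3, 1, 2, 4) = 4, d(A,C) = max(7, 1, 1, 8) = 8.
d(A,B) + d(B,C) - d(A,C) = 4 + 4 - 8 = 8 - 8 = 0. This is ≥ 0, so the triangle inequality holds for these points.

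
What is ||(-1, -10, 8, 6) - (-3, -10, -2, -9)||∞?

max(|x_i - y_i|) = max(|-1 - (-3)|, |-10 - (-10)|, |8 - (-2)|, |6 - (-9)|) = max(2, 0, 10, 15) = 15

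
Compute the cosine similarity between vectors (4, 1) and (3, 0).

With u = (4, 1), v = (3, 0):
u·v = 4·3 + 1·0 = 12 + 0 = 12.
|u| = √(4² + 1²) = √17, |v| = √(3² + 0²) = √9, so |u||v| = √(17·9) = √153.
cos θ = (u·v)/(|u||v|) = 12/√153 ≈ 0.9701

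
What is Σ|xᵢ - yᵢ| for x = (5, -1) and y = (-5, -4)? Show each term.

Σ|x_i - y_i| = |5 - (-5)| + |-1 - (-4)| = 10 + 3 = 13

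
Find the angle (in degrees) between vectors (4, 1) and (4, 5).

With u = (4, 1), v = (4, 5):
u·v = 4·4 + 1·5 = 16 + 5 = 21.
|u| = √(4² + 1²) = √17, |v| = √(4² + 5²) = √41, so |u||v| = √(17·41) = √697.
cos θ = (u·v)/(|u||v|) = 21/√697 ≈ 0.795432
θ = arccos(0.795432) ≈ 37.3°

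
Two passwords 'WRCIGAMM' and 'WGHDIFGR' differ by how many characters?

Differing positions: 2, 3, 4, 5, 6, 7, 8. Hamming distance = 7.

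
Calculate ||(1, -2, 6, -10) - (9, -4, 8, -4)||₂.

√(Σ(x_i - y_i)²) = √((1 - 9)² + (-2 - (-4))² + (6 - 8)² + (-10 - (-4))²)
= √((-8)² + 2² + (-2)² + (-6)²) = √(64 + 4 + 4 + 36) = √108 ≈ 10.3923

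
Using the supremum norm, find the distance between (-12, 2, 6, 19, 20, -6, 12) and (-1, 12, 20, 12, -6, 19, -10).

max(|x_i - y_i|) = max(|-12 - (-1)|, |2 - 12|, |6 - 20|, |19 - 12|, |20 - (-6)|, |-6 - 19|, |12 - (-10)|) = max(11, 10, 14, 7, 26, 25, 22) = 26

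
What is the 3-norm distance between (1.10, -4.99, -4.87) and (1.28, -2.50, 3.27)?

(Σ|x_i - y_i|^3)^(1/3) = (|1.1 - 1.28|^3 + |-4.99 - (-2.5)|^3 + |-4.87 - 3.27|^3)^(1/3)
= (0.18^3 + 2.49^3 + 8.14^3)^(1/3) ≈ (0.0058 + 15.4382 + 539.3531)^(1/3) = (554.7971)^(1/3) ≈ 8.217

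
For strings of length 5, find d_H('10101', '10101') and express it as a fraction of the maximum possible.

Differing positions: none. Hamming distance = 0. The maximum possible Hamming distance for length-5 strings is 5, so d_H/5 = 0/5 = 0.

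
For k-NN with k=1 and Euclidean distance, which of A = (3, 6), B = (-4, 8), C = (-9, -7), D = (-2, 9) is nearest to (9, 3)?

Distances: d(A) ≈ 6.7082, d(B) ≈ 13.9284, d(C) ≈ 20.5913, d(D) ≈ 12.53. Nearest: A = (3, 6) with distance 6.7082.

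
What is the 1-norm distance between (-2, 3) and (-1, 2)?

Σ|x_i - y_i| = |-2 - (-1)| + |3 - 2| = 1 + 1 = 2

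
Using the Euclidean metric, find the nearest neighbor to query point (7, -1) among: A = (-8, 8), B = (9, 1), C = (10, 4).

Distances: d(A) ≈ 17.4929, d(B) ≈ 2.8284, d(C) ≈ 5.831. Nearest: B = (9, 1) with distance 2.8284.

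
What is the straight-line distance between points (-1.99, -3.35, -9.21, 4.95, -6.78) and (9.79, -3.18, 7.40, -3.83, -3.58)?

√(Σ(x_i - y_i)²) = √((-1.99 - 9.79)² + (-3.35 - (-3.18))² + (-9.21 - 7.4)² + (4.95 - (-3.83))² + (-6.78 - (-3.58))²)
= √((-11.78)² + (-0.17)² + (-16.61)² + 8.78² + (-3.2)²) = √(138.7684 + 0.0289 + 275.8921 + 77.0884 + 10.24) = √502.0178 ≈ 22.4058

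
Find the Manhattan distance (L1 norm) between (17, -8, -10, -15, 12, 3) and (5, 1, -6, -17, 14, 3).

Σ|x_i - y_i| = |17 - 5| + |-8 - 1| + |-10 - (-6)| + |-15 - (-17)| + |12 - 14| + |3 - 3| = 12 + 9 + 4 + 2 + 2 + 0 = 29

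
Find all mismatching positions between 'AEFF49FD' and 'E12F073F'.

Differing positions: 1, 2, 3, 5, 6, 7, 8. Hamming distance = 7.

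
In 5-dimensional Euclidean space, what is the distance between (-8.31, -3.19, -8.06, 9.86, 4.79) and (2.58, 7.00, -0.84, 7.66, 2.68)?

√(Σ(x_i - y_i)²) = √((-8.31 - 2.58)² + (-3.19 - 7)² + (-8.06 - (-0.84))² + (9.86 - 7.66)² + (4.79 - 2.68)²)
= √((-10.89)² + (-10.19)² + (-7.22)² + 2.2² + 2.11²) = √(118.5921 + 103.8361 + 52.1284 + 4.84 + 4.4521) = √283.8487 ≈ 16.8478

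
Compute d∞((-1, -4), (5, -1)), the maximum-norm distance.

max(|x_i - y_i|) = max(|-1 - 5|, |-4 - (-1)|) = max(6, 3) = 6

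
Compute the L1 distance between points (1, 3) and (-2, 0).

Σ|x_i - y_i| = |1 - (-2)| + |3 - 0| = 3 + 3 = 6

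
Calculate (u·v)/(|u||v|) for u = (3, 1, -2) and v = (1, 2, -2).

With u = (3, 1, -2), v = (1, 2, -2):
u·v = 3·1 + 1·2 + (-2)·(-2) = 3 + 2 + 4 = 9.
|u| = √(3² + 1² + (-2)²) = √14, |v| = √(1² + 2² + (-2)²) = √9, so |u||v| = √(14·9) = √126.
cos θ = (u·v)/(|u||v|) = 9/√126 ≈ 0.8018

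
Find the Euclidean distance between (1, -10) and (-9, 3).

√(Σ(x_i - y_i)²) = √((1 - (-9))² + (-10 - 3)²)
= √(10² + (-13)²) = √(100 + 169) = √269 ≈ 16.4012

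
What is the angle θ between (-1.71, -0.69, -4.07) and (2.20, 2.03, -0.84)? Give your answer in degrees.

With u = (-1.71, -0.69, -4.07), v = (2.20, 2.03, -0.84):
u·v = (-1.71)·2.2 + (-0.69)·2.03 + (-4.07)·(-0.84) = (-3.762) + (-1.4007) + 3.4188 = -1.7439.
|u| = √((-1.71)² + (-0.69)² + (-4.07)²) = √(2.9241 + 0.4761 + 16.5649) = √19.9651, |v| = √(2.2² + 2.03² + (-0.84)²) = √(4.84 + 4.1209 + 0.7056) = √9.6665.
cos θ = (u·v)/(|u||v|) = -1.7439/(√19.9651·√9.6665) ≈ -0.125531
θ = arccos(-0.125531) ≈ 97.21°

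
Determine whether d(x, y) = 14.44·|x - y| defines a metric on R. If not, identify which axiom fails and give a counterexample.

Yes. Since |x - y| is a metric on R and 14.44 > 0, the positive scalar multiple 14.44·|x - y| is also a metric: scaling by a positive constant preserves non-negativity, identity (d=0 ⟺ |x-y|=0 ⟺ x=y), symmetry, and the triangle inequality.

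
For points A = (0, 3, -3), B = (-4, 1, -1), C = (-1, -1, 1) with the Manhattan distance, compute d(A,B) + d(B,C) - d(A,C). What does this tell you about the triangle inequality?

d(A,B) = 4 + 2 + 2 = 8, d(B,C) = 3 + 2 + 2 = 7, d(A,C) = 1 + 4 + 4 = 9.
d(A,B) + d(B,C) - d(A,C) = 8 + 7 - 9 = 15 - 9 = 6. This is ≥ 0, so the triangle inequality holds for these points.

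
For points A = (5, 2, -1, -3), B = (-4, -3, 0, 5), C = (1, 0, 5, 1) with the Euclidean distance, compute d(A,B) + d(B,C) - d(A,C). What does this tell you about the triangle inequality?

d(A,B) = √(9² + 5² + 1² + 8²) = √171 ≈ 13.0767, d(B,C) = √(5² + 3² + 5² + 4²) = √75 ≈ 8.6603, d(A,C) = √(4² + 2² + 6² + 4²) = √72 ≈ 8.4853.
d(A,B) + d(B,C) - d(A,C) = 13.0767 + 8.6603 - 8.4853 = 21.737 - 8.4853 = 13.2517 (to 4 decimal places). This is ≥ 0, so the triangle inequality holds for these points.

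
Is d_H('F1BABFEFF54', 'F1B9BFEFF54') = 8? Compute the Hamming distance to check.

Differing positions: 4. Hamming distance = 1, so the claim that d_H = 8 is false.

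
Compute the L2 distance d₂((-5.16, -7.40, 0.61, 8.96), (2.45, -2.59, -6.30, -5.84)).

√(Σ(x_i - y_i)²) = √((-5.16 - 2.45)² + (-7.4 - (-2.59))² + (0.61 - (-6.3))² + (8.96 - (-5.84))²)
= √((-7.61)² + (-4.81)² + 6.91² + 14.8²) = √(57.9121 + 23.1361 + 47.7481 + 219.04) = √347.8363 ≈ 18.6504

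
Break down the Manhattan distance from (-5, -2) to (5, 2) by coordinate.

Σ|x_i - y_i| = |-5 - 5| + |-2 - 2| = 10 + 4 = 14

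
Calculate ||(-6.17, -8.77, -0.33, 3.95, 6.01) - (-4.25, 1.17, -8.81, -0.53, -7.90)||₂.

√(Σ(x_i - y_i)²) = √((-6.17 - (-4.25))² + (-8.77 - 1.17)² + (-0.33 - (-8.81))² + (3.95 - (-0.53))² + (6.01 - (-7.9))²)
= √((-1.92)² + (-9.94)² + 8.48² + 4.48² + 13.91²) = √(3.6864 + 98.8036 + 71.9104 + 20.0704 + 193.4881) = √387.9589 ≈ 19.6967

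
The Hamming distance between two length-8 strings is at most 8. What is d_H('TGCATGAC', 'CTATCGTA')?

Differing positions: 1, 2, 3, 4, 5, 7, 8. Hamming distance = 7. The maximum possible Hamming distance for length-8 strings is 8, so d_H/8 = 7/8 = 0.875.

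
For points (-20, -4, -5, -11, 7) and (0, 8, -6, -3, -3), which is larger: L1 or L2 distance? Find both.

L1 = |-20 - 0| + |-4 - 8| + |-5 - (-6)| + |-11 - (-3)| + |7 - (-3)| = 20 + 12 + 1 + 8 + 10 = 51
L2 = √(20² + 12² + 1² + 8² + 10²) = √709 ≈ 26.6271
L1 ≥ L2 always (equality iff movement is along one axis); L1 > L2 here.
Ratio L1/L2 = 51/√709 ≈ 1.9153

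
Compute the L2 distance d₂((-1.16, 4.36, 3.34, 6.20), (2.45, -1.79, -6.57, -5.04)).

√(Σ(x_i - y_i)²) = √((-1.16 - 2.45)² + (4.36 - (-1.79))² + (3.34 - (-6.57))² + (6.2 - (-5.04))²)
= √((-3.61)² + 6.15² + 9.91² + 11.24²) = √(13.0321 + 37.8225 + 98.2081 + 126.3376) = √275.4003 ≈ 16.5952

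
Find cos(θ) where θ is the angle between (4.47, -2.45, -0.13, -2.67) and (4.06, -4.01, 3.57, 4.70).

With u = (4.47, -2.45, -0.13, -2.67), v = (4.06, -4.01, 3.57, 4.70):
u·v = 4.47·4.06 + (-2.45)·(-4.01) + (-0.13)·3.57 + (-2.67)·4.7 = 18.1482 + 9.8245 + (-0.4641) + (-12.549) = 14.9596.
|u| = √(4.47² + (-2.45)² + (-0.13)² + (-2.67)²) = √(19.9809 + 6.0025 + 0.0169 + 7.1289) = √33.1292, |v| = √(4.06² + (-4.01)² + 3.57² + 4.7²) = √(16.4836 + 16.0801 + 12.7449 + 22.09) = √67.3986.
cos θ = (u·v)/(|u||v|) = 14.9596/(√33.1292·√67.3986) ≈ 0.3166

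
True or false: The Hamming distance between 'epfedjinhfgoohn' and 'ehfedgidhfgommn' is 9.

Differing positions: 2, 6, 8, 13, 14. Hamming distance = 5, so the claim that d_H = 9 is false.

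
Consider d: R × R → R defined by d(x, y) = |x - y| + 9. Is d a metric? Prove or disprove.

No. d fails identity of indiscernibles (specifically d(x,x) = 0): d(-2, -2) = |-2 - (-2)| + 9 = 0 + 9 = 9 ≠ 0.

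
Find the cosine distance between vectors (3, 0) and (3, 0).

With u = (3, 0), v = (3, 0):
u·v = 3·3 + 0·0 = 9 + 0 = 9.
|u| = √(3² + 0²) = √9, |v| = √(3² + 0²) = √9, so |u||v| = √(9·9) = √81 = 9.
cos θ = (u·v)/(|u||v|) = 9/9 = 1
Cosine distance = 1 - cos θ = 1 - 1 = 0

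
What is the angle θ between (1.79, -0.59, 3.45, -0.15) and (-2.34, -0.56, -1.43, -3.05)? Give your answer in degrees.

With u = (1.79, -0.59, 3.45, -0.15), v = (-2.34, -0.56, -1.43, -3.05):
u·v = 1.79·(-2.34) + (-0.59)·(-0.56) + 3.45·(-1.43) + (-0.15)·(-3.05) = (-4.1886) + 0.3304 + (-4.9335) + 0.4575 = -8.3342.
|u| = √(1.79² + (-0.59)² + 3.45² + (-0.15)²) = √(3.2041 + 0.3481 + 11.9025 + 0.0225) = √15.4772, |v| = √((-2.34)² + (-0.56)² + (-1.43)² + (-3.05)²) = √(5.4756 + 0.3136 + 2.0449 + 9.3025) = √17.1366.
cos θ = (u·v)/(|u||v|) = -8.3342/(√15.4772·√17.1366) ≈ -0.511747
θ = arccos(-0.511747) ≈ 120.78°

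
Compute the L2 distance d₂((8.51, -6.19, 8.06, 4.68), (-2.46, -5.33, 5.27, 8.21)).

√(Σ(x_i - y_i)²) = √((8.51 - (-2.46))² + (-6.19 - (-5.33))² + (8.06 - 5.27)² + (4.68 - 8.21)²)
= √(10.97² + (-0.86)² + 2.79² + (-3.53)²) = √(120.3409 + 0.7396 + 7.7841 + 12.4609) = √141.3255 ≈ 11.888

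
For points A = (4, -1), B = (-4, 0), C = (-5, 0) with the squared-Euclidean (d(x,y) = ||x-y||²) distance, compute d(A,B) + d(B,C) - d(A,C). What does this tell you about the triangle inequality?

d(A,B) = 8² + 1² = 65, d(B,C) = 1² + 0² = 1, d(A,C) = 9² + 1² = 82.
d(A,B) + d(B,C) - d(A,C) = 65 + 1 - 82 = 66 - 82 = -16. This is < 0, so the triangle inequality FAILS for these points (squared-Euclidean is not a metric).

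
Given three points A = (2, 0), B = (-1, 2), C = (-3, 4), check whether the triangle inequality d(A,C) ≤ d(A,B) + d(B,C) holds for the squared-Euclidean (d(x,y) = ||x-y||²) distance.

d(A,B) = 3² + 2² = 13, d(B,C) = 2² + 2² = 8, d(A,C) = 5² + 4² = 41.
d(A,C) = 41 > 13 + 8 = 21. Triangle inequality is VIOLATED. (Squared-Euclidean is not a metric — this is a counterexample.)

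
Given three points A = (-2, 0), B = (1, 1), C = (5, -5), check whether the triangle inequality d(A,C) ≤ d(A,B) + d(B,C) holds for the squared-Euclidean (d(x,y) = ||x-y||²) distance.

d(A,B) = 3² + 1² = 10, d(B,C) = 4² + 6² = 52, d(A,C) = 7² + 5² = 74.
d(A,C) = 74 > 10 + 52 = 62. Triangle inequality is VIOLATED. (Squared-Euclidean is not a metric — this is a counterexample.)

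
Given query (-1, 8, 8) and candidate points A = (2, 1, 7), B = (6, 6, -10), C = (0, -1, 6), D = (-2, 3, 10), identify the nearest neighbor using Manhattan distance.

Distances: d(A) = 11, d(B) = 27, d(C) = 12, d(D) = 8. Nearest: D = (-2, 3, 10) with distance 8.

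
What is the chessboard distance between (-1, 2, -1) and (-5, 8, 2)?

max(|x_i - y_i|) = max(|-1 - (-5)|, |2 - 8|, |-1 - 2|) = max(4, 6, 3) = 6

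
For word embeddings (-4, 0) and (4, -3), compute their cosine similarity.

With u = (-4, 0), v = (4, -3):
u·v = (-4)·4 + 0·(-3) = (-16) + 0 = -16.
|u| = √((-4)² + 0²) = √16, |v| = √(4² + (-3)²) = √25, so |u||v| = √(16·25) = √400 = 20.
cos θ = (u·v)/(|u||v|) = -16/20 = -0.8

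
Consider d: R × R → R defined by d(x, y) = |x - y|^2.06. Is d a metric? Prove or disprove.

No. d(x,y) = |x-y|^2.06 fails the triangle inequality since p = 2.06 > 1. Counterexample: x = -1, y = 1, z = 6. d(x,z) = |-1 - 6|^2.06 = 7^2.06 ≈ 55.0683, but d(x,y) + d(y,z) = 2^2.06 + 5^2.06 ≈ 4.1699 + 27.5346 = 31.7045. Since 55.0683 > 31.7045, the triangle inequality is violated.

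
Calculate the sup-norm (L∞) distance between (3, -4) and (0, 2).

max(|x_i - y_i|) = max(|3 - 0|, |-4 - 2|) = max(3, 6) = 6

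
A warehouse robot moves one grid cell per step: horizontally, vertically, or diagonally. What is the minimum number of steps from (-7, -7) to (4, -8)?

max(|x_i - y_i|) = max(|-7 - 4|, |-7 - (-8)|) = max(11, 1) = 11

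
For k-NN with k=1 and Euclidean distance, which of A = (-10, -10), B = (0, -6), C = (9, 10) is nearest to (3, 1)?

Distances: d(A) ≈ 17.0294, d(B) ≈ 7.6158, d(C) ≈ 10.8167. Nearest: B = (0, -6) with distance 7.6158.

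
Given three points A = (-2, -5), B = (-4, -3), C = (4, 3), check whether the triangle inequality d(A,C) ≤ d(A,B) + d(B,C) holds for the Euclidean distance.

d(A,B) = √(2² + 2²) = √8 ≈ 2.8284, d(B,C) = √(8² + 6²) = √100 = 10, d(A,C) = √(6² + 8²) = √100 = 10.
d(A,C) = 10 ≤ 2.8284 + 10 = 12.8284. Triangle inequality is satisfied.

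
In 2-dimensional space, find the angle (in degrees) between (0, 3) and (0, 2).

With u = (0, 3), v = (0, 2):
u·v = 0·0 + 3·2 = 0 + 6 = 6.
|u| = √(0² + 3²) = √9, |v| = √(0² + 2²) = √4, so |u||v| = √(9·4) = √36 = 6.
cos θ = (u·v)/(|u||v|) = 6/6 = 1 (the vectors are parallel, pointing the same way)
θ = arccos(1) = 0°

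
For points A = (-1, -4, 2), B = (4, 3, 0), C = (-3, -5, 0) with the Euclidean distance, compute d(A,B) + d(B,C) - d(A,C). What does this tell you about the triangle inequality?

d(A,B) = √(5² + 7² + 2²) = √78 ≈ 8.8318, d(B,C) = √(7² + 8² + 0²) = √113 ≈ 10.6301, d(A,C) = √(2² + 1² + 2²) = √9 = 3.
d(A,B) + d(B,C) - d(A,C) = 8.8318 + 10.6301 - 3 = 19.4619 - 3 = 16.4619 (to 4 decimal places). This is ≥ 0, so the triangle inequality holds for these points.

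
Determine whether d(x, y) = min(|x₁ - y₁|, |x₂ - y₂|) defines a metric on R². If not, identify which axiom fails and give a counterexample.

No. d fails identity of indiscernibles: take x = (-1, 0) and y = (-1, 4). Then d(x,y) = min(|-1 - (-1)|, |0 - 4|) = min(0, 4) = 0, yet x ≠ y.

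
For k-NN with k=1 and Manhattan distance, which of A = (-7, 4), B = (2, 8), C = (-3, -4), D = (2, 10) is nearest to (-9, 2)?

Distances: d(A) = 4, d(B) = 17, d(C) = 12, d(D) = 19. Nearest: A = (-7, 4) with distance 4.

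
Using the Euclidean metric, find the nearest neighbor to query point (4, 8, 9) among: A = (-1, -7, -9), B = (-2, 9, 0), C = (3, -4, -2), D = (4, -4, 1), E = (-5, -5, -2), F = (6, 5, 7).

Distances: d(A) ≈ 23.9583, d(B) ≈ 10.8628, d(C) ≈ 16.3095, d(D) ≈ 14.4222, d(E) ≈ 19.2614, d(F) ≈ 4.1231. Nearest: F = (6, 5, 7) with distance 4.1231.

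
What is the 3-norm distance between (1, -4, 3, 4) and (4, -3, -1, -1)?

(Σ|x_i - y_i|^3)^(1/3) = (|1 - 4|^3 + |-4 - (-3)|^3 + |3 - (-1)|^3 + |4 - (-1)|^3)^(1/3)
= (3^3 + 1^3 + 4^3 + 5^3)^(1/3) = (27 + 1 + 64 + 125)^(1/3) = (217)^(1/3) ≈ 6.0092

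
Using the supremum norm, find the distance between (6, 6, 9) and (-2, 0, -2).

max(|x_i - y_i|) = max(|6 - (-2)|, |6 - 0|, |9 - (-2)|) = max(8, 6, 11) = 11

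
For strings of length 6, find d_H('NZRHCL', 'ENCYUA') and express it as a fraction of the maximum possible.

Differing positions: 1, 2, 3, 4, 5, 6. Hamming distance = 6. The maximum possible Hamming distance for length-6 strings is 6, so d_H/6 = 6/6 = 1.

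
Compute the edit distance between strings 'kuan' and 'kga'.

Let D[i][j] be the edit distance between the first i characters of 'kuan' and the first j characters of 'kga', with D[i][0] = i, D[0][j] = j, and D[i][j] = D[i-1][j-1] if the characters match, else 1 + min(D[i-1][j], D[i][j-1], D[i-1][j-1]). Filling the table (rows: prefixes of 'kuan', columns: prefixes of 'kga'):
     ε  k  g  a
  ε  0  1  2  3
  k  1  0  1  2
  u  2  1  1  2
  a  3  2  2  1
  n  4  3  3  2
The bottom-right entry gives D[4][3] = 2, so no sequence of fewer than 2 edits works. Backtracking through the table gives one optimal edit sequence (2 edits):
  kuan → kgan (sub u→g @2)
  kgan → kga (del n @4)
Edit distance = 2.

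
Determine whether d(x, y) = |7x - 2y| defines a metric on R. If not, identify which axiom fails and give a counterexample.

No. d fails symmetry: d(6, 3) = |7·6 - 2·3| = |36| = 36, but d(3, 6) = |7·3 - 2·6| = |9| = 9. Since 36 ≠ 9, d(x,y) ≠ d(y,x) in general.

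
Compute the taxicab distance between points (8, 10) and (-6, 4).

Σ|x_i - y_i| = |8 - (-6)| + |10 - 4| = 14 + 6 = 20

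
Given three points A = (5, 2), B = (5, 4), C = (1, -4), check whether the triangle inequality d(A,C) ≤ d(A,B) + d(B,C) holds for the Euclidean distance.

d(A,B) = √(0² + 2²) = √4 = 2, d(B,C) = √(4² + 8²) = √80 ≈ 8.9443, d(A,C) = √(4² + 6²) = √52 ≈ 7.2111.
d(A,C) ≈ 7.2111 ≤ 2 + 8.9443 = 10.9443. Triangle inequality is satisfied.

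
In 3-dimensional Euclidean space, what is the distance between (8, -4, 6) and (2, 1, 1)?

√(Σ(x_i - y_i)²) = √((8 - 2)² + (-4 - 1)² + (6 - 1)²)
= √(6² + (-5)² + 5²) = √(36 + 25 + 25) = √86 ≈ 9.2736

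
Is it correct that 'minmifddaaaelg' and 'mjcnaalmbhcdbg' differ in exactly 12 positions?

Differing positions: 2, 3, 4, 5, 6, 7, 8, 9, 10, 11, 12, 13. Hamming distance = 12, so the claim is true.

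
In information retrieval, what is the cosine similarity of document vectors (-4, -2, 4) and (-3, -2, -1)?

With u = (-4, -2, 4), v = (-3, -2, -1):
u·v = (-4)·(-3) + (-2)·(-2) + 4·(-1) = 12 + 4 + (-4) = 12.
|u| = √((-4)² + (-2)² + 4²) = √36, |v| = √((-3)² + (-2)² + (-1)²) = √14, so |u||v| = √(36·14) = √504.
cos θ = (u·v)/(|u||v|) = 12/√504 ≈ 0.5345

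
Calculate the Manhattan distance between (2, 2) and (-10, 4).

Σ|x_i - y_i| = |2 - (-10)| + |2 - 4| = 12 + 2 = 14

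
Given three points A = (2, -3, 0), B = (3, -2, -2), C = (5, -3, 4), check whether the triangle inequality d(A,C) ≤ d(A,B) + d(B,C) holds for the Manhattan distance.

d(A,B) = 1 + 1 + 2 = 4, d(B,C) = 2 + 1 + 6 = 9, d(A,C) = 3 + 0 + 4 = 7.
d(A,C) = 7 ≤ 4 + 9 = 13. Triangle inequality is satisfied.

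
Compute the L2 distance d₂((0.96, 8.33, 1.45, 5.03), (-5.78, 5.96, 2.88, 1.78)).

√(Σ(x_i - y_i)²) = √((0.96 - (-5.78))² + (8.33 - 5.96)² + (1.45 - 2.88)² + (5.03 - 1.78)²)
= √(6.74² + 2.37² + (-1.43)² + 3.25²) = √(45.4276 + 5.6169 + 2.0449 + 10.5625) = √63.6519 ≈ 7.9782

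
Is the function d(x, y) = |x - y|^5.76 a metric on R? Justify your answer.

No. d(x,y) = |x-y|^5.76 fails the triangle inequality since p = 5.76 > 1. Counterexample: x = 3, y = 15, z = 22. d(x,z) = |3 - 22|^5.76 = 19^5.76 ≈ 23207092.938, but d(x,y) + d(y,z) = 12^5.76 + 7^5.76 ≈ 1644689.7174 + 73750.4561 = 1718440.1735. Since 23207092.938 > 1718440.1735, the triangle inequality is violated.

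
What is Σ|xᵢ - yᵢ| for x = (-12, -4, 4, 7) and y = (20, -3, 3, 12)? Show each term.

Σ|x_i - y_i| = |-12 - 20| + |-4 - (-3)| + |4 - 3| + |7 - 12| = 32 + 1 + 1 + 5 = 39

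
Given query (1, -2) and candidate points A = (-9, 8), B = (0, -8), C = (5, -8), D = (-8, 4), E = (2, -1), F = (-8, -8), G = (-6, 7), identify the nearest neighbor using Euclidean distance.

Distances: d(A) ≈ 14.1421, d(B) ≈ 6.0828, d(C) ≈ 7.2111, d(D) ≈ 10.8167, d(E) ≈ 1.4142, d(F) ≈ 10.8167, d(G) ≈ 11.4018. Nearest: E = (2, -1) with distance 1.4142.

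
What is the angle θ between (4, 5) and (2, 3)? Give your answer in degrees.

With u = (4, 5), v = (2, 3):
u·v = 4·2 + 5·3 = 8 + 15 = 23.
|u| = √(4² + 5²) = √41, |v| = √(2² + 3²) = √13, so |u||v| = √(41·13) = √533.
cos θ = (u·v)/(|u||v|) = 23/√533 ≈ 0.996241
θ = arccos(0.996241) ≈ 4.97°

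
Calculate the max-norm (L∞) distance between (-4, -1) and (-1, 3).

max(|x_i - y_i|) = max(|-4 - (-1)|, |-1 - 3|) = max(3, 4) = 4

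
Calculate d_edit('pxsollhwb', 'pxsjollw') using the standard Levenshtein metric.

Let D[i][j] be the edit distance between the first i characters of 'pxsollhwb' and the first j characters of 'pxsjollw', with D[i][0] = i, D[0][j] = j, and D[i][j] = D[i-1][j-1] if the characters match, else 1 + min(D[i-1][j], D[i][j-1], D[i-1][j-1]). Filling the table (rows: prefixes of 'pxsollhwb', columns: prefixes of 'pxsjollw'):
     ε  p  x  s  j  o  l  l  w
  ε  0  1  2  3  4  5  6  7  8
  p  1  0  1  2  3  4  5  6  7
  x  2  1  0  1  2  3  4  5  6
  s  3  2  1  0  1  2  3  4  5
  o  4  3  2  1  1  1  2  3  4
  l  5  4  3  2  2  2  1  2  3
  l  6  5  4  3  3  3  2  1  2
  h  7  6  5  4  4  4  3  2  2
  w  8  7  6  5  5  5  4  3  2
  b  9  8  7  6  6  6  5  4  3
The bottom-right entry gives D[9][8] = 3, so no sequence of fewer than 3 edits works. Backtracking through the table gives one optimal edit sequence (3 edits):
  pxsollhwb → pxsjollhwb (ins j @4)
  pxsjollhwb → pxsjollwb (del h @8)
  pxsjollwb → pxsjollw (del b @9)
Edit distance = 3.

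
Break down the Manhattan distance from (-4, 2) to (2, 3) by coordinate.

Σ|x_i - y_i| = |-4 - 2| + |2 - 3| = 6 + 1 = 7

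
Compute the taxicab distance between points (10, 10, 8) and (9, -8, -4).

Σ|x_i - y_i| = |10 - 9| + |10 - (-8)| + |8 - (-4)| = 1 + 18 + 12 = 31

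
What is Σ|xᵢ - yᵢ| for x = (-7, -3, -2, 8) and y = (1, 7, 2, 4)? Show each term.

Σ|x_i - y_i| = |-7 - 1| + |-3 - 7| + |-2 - 2| + |8 - 4| = 8 + 10 + 4 + 4 = 26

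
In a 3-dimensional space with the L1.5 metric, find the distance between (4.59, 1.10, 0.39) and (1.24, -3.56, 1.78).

(Σ|x_i - y_i|^1.5)^(1/1.5) = (|4.59 - 1.24|^1.5 + |1.1 - (-3.56)|^1.5 + |0.39 - 1.78|^1.5)^(1/1.5)
= (3.35^1.5 + 4.66^1.5 + 1.39^1.5)^(1/1.5) ≈ (6.1315 + 10.0596 + 1.6388)^(1/1.5) = (17.8299)^(1/1.5) ≈ 6.8249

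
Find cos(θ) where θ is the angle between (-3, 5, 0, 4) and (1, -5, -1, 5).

With u = (-3, 5, 0, 4), v = (1, -5, -1, 5):
u·v = (-3)·1 + 5·(-5) + 0·(-1) + 4·5 = (-3) + (-25) + 0 + 20 = -8.
|u| = √((-3)² + 5² + 0² + 4²) = √50, |v| = √(1² + (-5)² + (-1)² + 5²) = √52, so |u||v| = √(50·52) = √2600.
cos θ = (u·v)/(|u||v|) = -8/√2600 ≈ -0.1569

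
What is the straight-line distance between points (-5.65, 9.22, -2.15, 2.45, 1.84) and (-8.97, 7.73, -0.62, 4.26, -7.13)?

√(Σ(x_i - y_i)²) = √((-5.65 - (-8.97))² + (9.22 - 7.73)² + (-2.15 - (-0.62))² + (2.45 - 4.26)² + (1.84 - (-7.13))²)
= √(3.32² + 1.49² + (-1.53)² + (-1.81)² + 8.97²) = √(11.0224 + 2.2201 + 2.3409 + 3.2761 + 80.4609) = √99.3204 ≈ 9.966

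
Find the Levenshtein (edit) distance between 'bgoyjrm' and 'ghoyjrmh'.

Let D[i][j] be the edit distance between the first i characters of 'bgoyjrm' and the first j characters of 'ghoyjrmh', with D[i][0] = i, D[0][j] = j, and D[i][j] = D[i-1][j-1] if the characters match, else 1 + min(D[i-1][j], D[i][j-1], D[i-1][j-1]). Filling the table (rows: prefixes of 'bgoyjrm', columns: prefixes of 'ghoyjrmh'):
     ε  g  h  o  y  j  r  m  h
  ε  0  1  2  3  4  5  6  7  8
  b  1  1  2  3  4  5  6  7  8
  g  2  1  2  3  4  5  6  7  8
  o  3  2  2  2  3  4  5  6  7
  y  4  3  3  3  2  3  4  5  6
  j  5  4  4  4  3  2  3  4  5
  r  6  5  5  5  4  3  2  3  4
  m  7  6  6  6  5  4  3  2  3
The bottom-right entry gives D[7][8] = 3, so no sequence of fewer than 3 edits works. Backtracking through the table gives one optimal edit sequence (3 edits):
  bgoyjrm → ggoyjrm (sub b→g @1)
  ggoyjrm → ghoyjrm (sub g→h @2)
  ghoyjrm → ghoyjrmh (ins h @8)
Edit distance = 3.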